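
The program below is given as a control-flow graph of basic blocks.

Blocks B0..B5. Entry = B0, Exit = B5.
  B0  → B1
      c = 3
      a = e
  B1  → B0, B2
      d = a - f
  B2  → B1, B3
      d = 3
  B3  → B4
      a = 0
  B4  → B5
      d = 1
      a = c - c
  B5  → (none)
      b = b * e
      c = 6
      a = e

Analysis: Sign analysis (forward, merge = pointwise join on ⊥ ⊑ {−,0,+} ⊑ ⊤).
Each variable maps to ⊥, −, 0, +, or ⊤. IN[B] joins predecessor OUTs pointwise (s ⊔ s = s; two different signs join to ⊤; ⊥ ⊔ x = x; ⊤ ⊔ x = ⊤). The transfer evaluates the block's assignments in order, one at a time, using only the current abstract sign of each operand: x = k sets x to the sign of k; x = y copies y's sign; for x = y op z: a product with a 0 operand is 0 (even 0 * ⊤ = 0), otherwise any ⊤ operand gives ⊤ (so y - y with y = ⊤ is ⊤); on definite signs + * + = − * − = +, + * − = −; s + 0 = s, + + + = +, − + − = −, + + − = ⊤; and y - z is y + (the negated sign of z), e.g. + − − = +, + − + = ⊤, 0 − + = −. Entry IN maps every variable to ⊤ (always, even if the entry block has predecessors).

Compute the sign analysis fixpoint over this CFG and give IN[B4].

Converged values:
  B0:   IN=(all ⊤)   OUT={c:+; rest ⊤}
  B1:   IN={c:+; rest ⊤}   OUT={c:+; rest ⊤}
  B2:   IN={c:+; rest ⊤}   OUT={c:+, d:+; rest ⊤}
  B3:   IN={c:+, d:+; rest ⊤}   OUT={a:0, c:+, d:+; rest ⊤}
  B4:   IN={a:0, c:+, d:+; rest ⊤}   OUT={c:+, d:+; rest ⊤}
  B5:   IN={c:+, d:+; rest ⊤}   OUT={c:+, d:+; rest ⊤}

Merge at B4: IN[B4] = OUT[B3] = {a: 0, b: ⊤, c: +, d: +, e: ⊤, f: ⊤}

Answer: {a: 0, b: ⊤, c: +, d: +, e: ⊤, f: ⊤}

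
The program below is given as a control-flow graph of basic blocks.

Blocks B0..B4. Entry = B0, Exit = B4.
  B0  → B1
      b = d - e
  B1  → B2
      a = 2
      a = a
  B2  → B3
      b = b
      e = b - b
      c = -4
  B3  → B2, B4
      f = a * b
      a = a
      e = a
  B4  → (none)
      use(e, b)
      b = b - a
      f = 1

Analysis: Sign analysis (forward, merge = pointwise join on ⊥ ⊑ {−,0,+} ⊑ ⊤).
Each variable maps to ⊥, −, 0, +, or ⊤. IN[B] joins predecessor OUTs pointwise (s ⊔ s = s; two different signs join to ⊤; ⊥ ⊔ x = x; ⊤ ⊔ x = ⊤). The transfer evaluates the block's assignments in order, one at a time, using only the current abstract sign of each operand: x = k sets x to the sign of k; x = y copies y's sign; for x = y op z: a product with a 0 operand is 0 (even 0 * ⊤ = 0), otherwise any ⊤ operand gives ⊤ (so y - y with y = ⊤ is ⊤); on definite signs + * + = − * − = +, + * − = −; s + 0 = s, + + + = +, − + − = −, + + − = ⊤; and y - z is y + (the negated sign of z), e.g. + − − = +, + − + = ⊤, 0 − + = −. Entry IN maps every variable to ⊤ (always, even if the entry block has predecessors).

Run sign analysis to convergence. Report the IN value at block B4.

Answer: {a: +, b: ⊤, c: -, d: ⊤, e: +, f: ⊤}

Trace:
Per-block solution:
  B0:   IN=(all ⊤)   OUT=(all ⊤)
  B1:   IN=(all ⊤)   OUT={a:+; rest ⊤}
  B2:   IN={a:+; rest ⊤}   OUT={a:+, c:-; rest ⊤}
  B3:   IN={a:+, c:-; rest ⊤}   OUT={a:+, c:-, e:+; rest ⊤}
  B4:   IN={a:+, c:-, e:+; rest ⊤}   OUT={a:+, c:-, e:+, f:+; rest ⊤}

Merge at B4: IN[B4] = OUT[B3] = {a: +, b: ⊤, c: -, d: ⊤, e: +, f: ⊤}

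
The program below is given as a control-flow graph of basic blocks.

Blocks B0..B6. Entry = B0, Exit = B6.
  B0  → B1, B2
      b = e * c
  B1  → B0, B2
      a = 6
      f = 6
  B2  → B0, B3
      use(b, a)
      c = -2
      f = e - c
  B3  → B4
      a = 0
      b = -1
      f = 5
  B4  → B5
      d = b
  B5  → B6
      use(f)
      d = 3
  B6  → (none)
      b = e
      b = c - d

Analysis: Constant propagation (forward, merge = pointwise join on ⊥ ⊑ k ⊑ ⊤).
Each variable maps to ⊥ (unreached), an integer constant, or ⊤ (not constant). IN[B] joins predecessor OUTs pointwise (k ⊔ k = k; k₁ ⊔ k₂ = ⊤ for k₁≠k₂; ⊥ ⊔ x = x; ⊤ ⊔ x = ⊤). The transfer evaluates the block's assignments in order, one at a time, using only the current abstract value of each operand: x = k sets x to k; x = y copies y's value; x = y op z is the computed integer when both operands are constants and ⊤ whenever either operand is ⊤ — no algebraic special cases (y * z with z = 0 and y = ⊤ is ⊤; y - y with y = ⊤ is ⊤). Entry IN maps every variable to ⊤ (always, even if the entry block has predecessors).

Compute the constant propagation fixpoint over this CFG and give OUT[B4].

Per-block solution:
  B0:  IN=(all ⊤)  OUT=(all ⊤)
  B1:  IN=(all ⊤)  OUT={a:6, f:6; rest ⊤}
  B2:  IN=(all ⊤)  OUT={c:-2; rest ⊤}
  B3:  IN={c:-2; rest ⊤}  OUT={a:0, b:-1, c:-2, f:5; rest ⊤}
  B4:  IN={a:0, b:-1, c:-2, f:5; rest ⊤}  OUT={a:0, b:-1, c:-2, d:-1, f:5; rest ⊤}
  B5:  IN={a:0, b:-1, c:-2, d:-1, f:5; rest ⊤}  OUT={a:0, b:-1, c:-2, d:3, f:5; rest ⊤}
  B6:  IN={a:0, b:-1, c:-2, d:3, f:5; rest ⊤}  OUT={a:0, b:-5, c:-2, d:3, f:5; rest ⊤}

Merge at B4: IN[B4] = OUT[B3] = {a: 0, b: -1, c: -2, d: ⊤, e: ⊤, f: 5}
Applying B4's transfer function to that IN value gives OUT[B4] (row B4 above).

Answer: {a: 0, b: -1, c: -2, d: -1, e: ⊤, f: 5}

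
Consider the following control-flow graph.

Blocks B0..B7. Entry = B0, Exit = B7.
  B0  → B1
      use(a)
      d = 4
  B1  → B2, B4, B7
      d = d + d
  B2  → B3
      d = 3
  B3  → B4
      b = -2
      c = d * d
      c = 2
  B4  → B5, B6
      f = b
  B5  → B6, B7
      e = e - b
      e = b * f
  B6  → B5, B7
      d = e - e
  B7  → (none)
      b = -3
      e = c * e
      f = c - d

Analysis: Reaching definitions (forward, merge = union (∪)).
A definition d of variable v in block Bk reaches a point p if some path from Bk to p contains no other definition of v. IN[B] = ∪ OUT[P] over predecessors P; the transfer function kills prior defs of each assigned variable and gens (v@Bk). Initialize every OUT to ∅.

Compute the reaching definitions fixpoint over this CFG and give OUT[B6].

Answer: {b@B3, c@B3, d@B6, e@B5, f@B4}

Working:
Fixpoint table:
  B0:  IN={}  OUT={d@B0}
  B1:  IN={d@B0}  OUT={d@B1}
  B2:  IN={d@B1}  OUT={d@B2}
  B3:  IN={d@B2}  OUT={b@B3, c@B3, d@B2}
  B4:  IN={b@B3, c@B3, d@B1, d@B2}  OUT={b@B3, c@B3, d@B1, d@B2, f@B4}
  B5:  IN={b@B3, c@B3, d@B1, d@B2, d@B6, e@B5, f@B4}  OUT={b@B3, c@B3, d@B1, d@B2, d@B6, e@B5, f@B4}
  B6:  IN={b@B3, c@B3, d@B1, d@B2, d@B6, e@B5, f@B4}  OUT={b@B3, c@B3, d@B6, e@B5, f@B4}
  B7:  IN={b@B3, c@B3, d@B1, d@B2, d@B6, e@B5, f@B4}  OUT={b@B7, c@B3, d@B1, d@B2, d@B6, e@B7, f@B7}

Merge at B6: IN[B6] = OUT[B4] ⊔ OUT[B5] = {b@B3, c@B3, d@B1, d@B2, d@B6, e@B5, f@B4}
Applying B6's transfer function to that IN value gives OUT[B6] (row B6 above).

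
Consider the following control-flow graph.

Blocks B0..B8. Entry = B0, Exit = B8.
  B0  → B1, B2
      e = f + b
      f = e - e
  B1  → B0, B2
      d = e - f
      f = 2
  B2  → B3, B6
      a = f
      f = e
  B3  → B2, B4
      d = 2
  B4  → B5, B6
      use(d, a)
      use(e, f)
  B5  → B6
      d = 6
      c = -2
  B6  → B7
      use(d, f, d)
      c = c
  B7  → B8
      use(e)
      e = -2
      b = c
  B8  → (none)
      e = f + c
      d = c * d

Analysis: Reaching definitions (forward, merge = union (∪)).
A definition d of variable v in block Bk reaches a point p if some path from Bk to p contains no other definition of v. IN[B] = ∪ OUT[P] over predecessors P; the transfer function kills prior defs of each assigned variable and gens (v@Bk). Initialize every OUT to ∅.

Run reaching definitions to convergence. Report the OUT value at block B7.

Answer: {a@B2, b@B7, c@B6, d@B1, d@B3, d@B5, e@B7, f@B2}

Derivation:
Fixpoint table:
  B0:   IN={d@B1, e@B0, f@B1}   OUT={d@B1, e@B0, f@B0}
  B1:   IN={d@B1, e@B0, f@B0}   OUT={d@B1, e@B0, f@B1}
  B2:   IN={a@B2, d@B1, d@B3, e@B0, f@B0, f@B1, f@B2}   OUT={a@B2, d@B1, d@B3, e@B0, f@B2}
  B3:   IN={a@B2, d@B1, d@B3, e@B0, f@B2}   OUT={a@B2, d@B3, e@B0, f@B2}
  B4:   IN={a@B2, d@B3, e@B0, f@B2}   OUT={a@B2, d@B3, e@B0, f@B2}
  B5:   IN={a@B2, d@B3, e@B0, f@B2}   OUT={a@B2, c@B5, d@B5, e@B0, f@B2}
  B6:   IN={a@B2, c@B5, d@B1, d@B3, d@B5, e@B0, f@B2}   OUT={a@B2, c@B6, d@B1, d@B3, d@B5, e@B0, f@B2}
  B7:   IN={a@B2, c@B6, d@B1, d@B3, d@B5, e@B0, f@B2}   OUT={a@B2, b@B7, c@B6, d@B1, d@B3, d@B5, e@B7, f@B2}
  B8:   IN={a@B2, b@B7, c@B6, d@B1, d@B3, d@B5, e@B7, f@B2}   OUT={a@B2, b@B7, c@B6, d@B8, e@B8, f@B2}

Merge at B7: IN[B7] = OUT[B6] = {a@B2, c@B6, d@B1, d@B3, d@B5, e@B0, f@B2}
Applying B7's transfer function to that IN value gives OUT[B7] (row B7 above).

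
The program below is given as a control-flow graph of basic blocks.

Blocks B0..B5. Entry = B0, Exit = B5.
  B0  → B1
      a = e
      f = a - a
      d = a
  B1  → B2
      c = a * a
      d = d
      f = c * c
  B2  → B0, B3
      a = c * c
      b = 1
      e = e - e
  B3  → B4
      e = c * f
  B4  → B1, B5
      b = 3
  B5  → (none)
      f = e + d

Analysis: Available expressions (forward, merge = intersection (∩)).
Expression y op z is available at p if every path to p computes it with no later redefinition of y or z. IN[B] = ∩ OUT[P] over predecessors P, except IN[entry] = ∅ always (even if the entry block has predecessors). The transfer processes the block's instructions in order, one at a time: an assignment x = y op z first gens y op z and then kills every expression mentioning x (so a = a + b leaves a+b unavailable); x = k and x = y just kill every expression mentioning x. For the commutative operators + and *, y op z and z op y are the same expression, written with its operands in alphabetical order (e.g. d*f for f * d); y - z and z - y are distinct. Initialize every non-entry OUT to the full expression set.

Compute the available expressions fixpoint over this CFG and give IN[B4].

Answer: {c*c, c*f}

Derivation:
Per-block solution:
  B0:   IN={}   OUT={a-a}
  B1:   IN={}   OUT={a*a, c*c}
  B2:   IN={a*a, c*c}   OUT={c*c}
  B3:   IN={c*c}   OUT={c*c, c*f}
  B4:   IN={c*c, c*f}   OUT={c*c, c*f}
  B5:   IN={c*c, c*f}   OUT={c*c, d+e}

Merge at B4: IN[B4] = OUT[B3] = {c*c, c*f}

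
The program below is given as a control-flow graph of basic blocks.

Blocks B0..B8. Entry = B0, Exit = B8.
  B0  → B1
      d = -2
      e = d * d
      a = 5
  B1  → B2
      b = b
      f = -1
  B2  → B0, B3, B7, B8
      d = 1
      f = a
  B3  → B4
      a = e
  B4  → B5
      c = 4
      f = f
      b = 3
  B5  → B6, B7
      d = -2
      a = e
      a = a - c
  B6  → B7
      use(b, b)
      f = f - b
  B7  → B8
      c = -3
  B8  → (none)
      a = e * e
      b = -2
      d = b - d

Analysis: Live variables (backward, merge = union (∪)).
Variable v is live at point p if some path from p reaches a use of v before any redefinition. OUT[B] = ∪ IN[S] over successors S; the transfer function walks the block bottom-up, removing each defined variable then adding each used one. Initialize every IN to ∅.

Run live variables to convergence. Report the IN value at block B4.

Converged values:
  B0:  IN={b}  OUT={a, b, e}
  B1:  IN={a, b, e}  OUT={a, b, e}
  B2:  IN={a, b, e}  OUT={b, d, e, f}
  B3:  IN={e, f}  OUT={e, f}
  B4:  IN={e, f}  OUT={b, c, e, f}
  B5:  IN={b, c, e, f}  OUT={b, d, e, f}
  B6:  IN={b, d, e, f}  OUT={d, e}
  B7:  IN={d, e}  OUT={d, e}
  B8:  IN={d, e}  OUT={}

Merge at B4: OUT[B4] = IN[B5] = {b, c, e, f}
Applying B4's transfer function to that OUT value gives IN[B4] (row B4 above).

Answer: {e, f}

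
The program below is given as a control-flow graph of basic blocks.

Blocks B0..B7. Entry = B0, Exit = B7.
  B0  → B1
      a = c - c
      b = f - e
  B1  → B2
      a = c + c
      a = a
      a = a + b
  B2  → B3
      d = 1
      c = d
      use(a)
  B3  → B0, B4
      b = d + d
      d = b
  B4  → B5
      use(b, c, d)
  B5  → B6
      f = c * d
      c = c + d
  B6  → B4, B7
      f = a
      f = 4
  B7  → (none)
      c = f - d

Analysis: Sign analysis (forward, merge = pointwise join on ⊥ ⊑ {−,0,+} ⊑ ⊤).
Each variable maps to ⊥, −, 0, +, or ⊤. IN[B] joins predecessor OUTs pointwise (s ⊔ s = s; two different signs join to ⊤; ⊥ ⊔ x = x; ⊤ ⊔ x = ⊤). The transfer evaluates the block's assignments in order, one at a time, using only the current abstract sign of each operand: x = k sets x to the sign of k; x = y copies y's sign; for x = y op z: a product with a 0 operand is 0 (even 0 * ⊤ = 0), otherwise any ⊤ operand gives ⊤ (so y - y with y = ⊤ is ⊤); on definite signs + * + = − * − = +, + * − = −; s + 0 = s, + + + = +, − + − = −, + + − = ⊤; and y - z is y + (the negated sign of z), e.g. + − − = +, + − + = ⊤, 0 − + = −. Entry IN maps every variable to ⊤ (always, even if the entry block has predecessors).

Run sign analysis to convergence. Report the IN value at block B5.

Fixpoint table:
  B0:  IN=(all ⊤)  OUT=(all ⊤)
  B1:  IN=(all ⊤)  OUT=(all ⊤)
  B2:  IN=(all ⊤)  OUT={c:+, d:+; rest ⊤}
  B3:  IN={c:+, d:+; rest ⊤}  OUT={b:+, c:+, d:+; rest ⊤}
  B4:  IN={b:+, c:+, d:+; rest ⊤}  OUT={b:+, c:+, d:+; rest ⊤}
  B5:  IN={b:+, c:+, d:+; rest ⊤}  OUT={b:+, c:+, d:+, f:+; rest ⊤}
  B6:  IN={b:+, c:+, d:+, f:+; rest ⊤}  OUT={b:+, c:+, d:+, f:+; rest ⊤}
  B7:  IN={b:+, c:+, d:+, f:+; rest ⊤}  OUT={b:+, d:+, f:+; rest ⊤}

Merge at B5: IN[B5] = OUT[B4] = {a: ⊤, b: +, c: +, d: +, e: ⊤, f: ⊤}

Answer: {a: ⊤, b: +, c: +, d: +, e: ⊤, f: ⊤}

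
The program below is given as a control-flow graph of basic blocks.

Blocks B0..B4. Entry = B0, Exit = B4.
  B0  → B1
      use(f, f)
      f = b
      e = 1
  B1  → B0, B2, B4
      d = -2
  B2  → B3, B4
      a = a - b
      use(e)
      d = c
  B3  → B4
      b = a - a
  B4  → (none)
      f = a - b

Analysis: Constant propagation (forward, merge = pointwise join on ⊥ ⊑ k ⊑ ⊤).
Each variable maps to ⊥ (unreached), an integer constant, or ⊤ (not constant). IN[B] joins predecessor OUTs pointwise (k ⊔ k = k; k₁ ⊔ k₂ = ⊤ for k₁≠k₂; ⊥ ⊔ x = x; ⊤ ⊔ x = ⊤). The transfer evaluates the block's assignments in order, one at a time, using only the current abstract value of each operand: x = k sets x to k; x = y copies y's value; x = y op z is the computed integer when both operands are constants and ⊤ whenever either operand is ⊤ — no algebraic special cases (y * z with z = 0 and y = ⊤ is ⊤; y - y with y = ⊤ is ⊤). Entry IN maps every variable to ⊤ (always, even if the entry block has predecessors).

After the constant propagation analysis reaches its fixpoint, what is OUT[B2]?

Answer: {a: ⊤, b: ⊤, c: ⊤, d: ⊤, e: 1, f: ⊤}

Working:
Fixpoint table:
  B0: | IN=(all ⊤) | OUT={e:1; rest ⊤}
  B1: | IN={e:1; rest ⊤} | OUT={d:-2, e:1; rest ⊤}
  B2: | IN={d:-2, e:1; rest ⊤} | OUT={e:1; rest ⊤}
  B3: | IN={e:1; rest ⊤} | OUT={e:1; rest ⊤}
  B4: | IN={e:1; rest ⊤} | OUT={e:1; rest ⊤}

Merge at B2: IN[B2] = OUT[B1] = {a: ⊤, b: ⊤, c: ⊤, d: -2, e: 1, f: ⊤}
Applying B2's transfer function to that IN value gives OUT[B2] (row B2 above).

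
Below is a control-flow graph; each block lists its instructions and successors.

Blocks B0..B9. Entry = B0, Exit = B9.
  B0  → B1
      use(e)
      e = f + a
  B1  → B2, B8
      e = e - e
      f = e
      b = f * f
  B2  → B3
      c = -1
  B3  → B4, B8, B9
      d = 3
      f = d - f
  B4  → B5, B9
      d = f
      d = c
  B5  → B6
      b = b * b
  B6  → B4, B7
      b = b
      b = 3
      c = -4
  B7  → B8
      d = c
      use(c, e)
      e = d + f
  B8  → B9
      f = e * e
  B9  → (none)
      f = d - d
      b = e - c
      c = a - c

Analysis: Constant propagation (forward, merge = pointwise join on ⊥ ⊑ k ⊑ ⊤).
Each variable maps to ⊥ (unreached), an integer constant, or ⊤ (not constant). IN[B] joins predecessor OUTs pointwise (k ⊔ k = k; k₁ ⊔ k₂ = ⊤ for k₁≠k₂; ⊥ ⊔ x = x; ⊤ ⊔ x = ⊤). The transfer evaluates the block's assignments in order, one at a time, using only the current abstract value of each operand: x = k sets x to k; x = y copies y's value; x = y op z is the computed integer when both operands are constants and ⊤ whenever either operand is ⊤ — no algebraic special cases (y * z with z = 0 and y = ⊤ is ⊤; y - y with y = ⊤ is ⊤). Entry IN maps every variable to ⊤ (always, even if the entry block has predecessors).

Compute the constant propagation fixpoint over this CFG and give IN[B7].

Answer: {a: ⊤, b: 3, c: -4, d: ⊤, e: ⊤, f: ⊤}

Trace:
Per-block solution:
  B0:  IN=(all ⊤)  OUT=(all ⊤)
  B1:  IN=(all ⊤)  OUT=(all ⊤)
  B2:  IN=(all ⊤)  OUT={c:-1; rest ⊤}
  B3:  IN={c:-1; rest ⊤}  OUT={c:-1, d:3; rest ⊤}
  B4:  IN=(all ⊤)  OUT=(all ⊤)
  B5:  IN=(all ⊤)  OUT=(all ⊤)
  B6:  IN=(all ⊤)  OUT={b:3, c:-4; rest ⊤}
  B7:  IN={b:3, c:-4; rest ⊤}  OUT={b:3, c:-4, d:-4; rest ⊤}
  B8:  IN=(all ⊤)  OUT=(all ⊤)
  B9:  IN=(all ⊤)  OUT=(all ⊤)

Merge at B7: IN[B7] = OUT[B6] = {a: ⊤, b: 3, c: -4, d: ⊤, e: ⊤, f: ⊤}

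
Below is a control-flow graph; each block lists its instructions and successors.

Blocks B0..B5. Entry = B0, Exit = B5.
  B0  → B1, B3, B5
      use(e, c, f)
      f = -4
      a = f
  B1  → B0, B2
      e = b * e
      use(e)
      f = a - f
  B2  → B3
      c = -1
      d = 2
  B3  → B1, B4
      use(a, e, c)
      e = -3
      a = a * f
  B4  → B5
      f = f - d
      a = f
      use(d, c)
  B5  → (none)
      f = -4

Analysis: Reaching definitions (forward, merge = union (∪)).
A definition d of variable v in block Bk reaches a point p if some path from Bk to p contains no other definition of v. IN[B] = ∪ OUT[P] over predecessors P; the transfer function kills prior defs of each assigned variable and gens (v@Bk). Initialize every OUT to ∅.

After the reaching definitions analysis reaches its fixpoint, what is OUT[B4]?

Answer: {a@B4, c@B2, d@B2, e@B3, f@B4}

Trace:
Per-block solution:
  B0: | IN={a@B0, a@B3, c@B2, d@B2, e@B1, f@B1} | OUT={a@B0, c@B2, d@B2, e@B1, f@B0}
  B1: | IN={a@B0, a@B3, c@B2, d@B2, e@B1, e@B3, f@B0, f@B1} | OUT={a@B0, a@B3, c@B2, d@B2, e@B1, f@B1}
  B2: | IN={a@B0, a@B3, c@B2, d@B2, e@B1, f@B1} | OUT={a@B0, a@B3, c@B2, d@B2, e@B1, f@B1}
  B3: | IN={a@B0, a@B3, c@B2, d@B2, e@B1, f@B0, f@B1} | OUT={a@B3, c@B2, d@B2, e@B3, f@B0, f@B1}
  B4: | IN={a@B3, c@B2, d@B2, e@B3, f@B0, f@B1} | OUT={a@B4, c@B2, d@B2, e@B3, f@B4}
  B5: | IN={a@B0, a@B4, c@B2, d@B2, e@B1, e@B3, f@B0, f@B4} | OUT={a@B0, a@B4, c@B2, d@B2, e@B1, e@B3, f@B5}

Merge at B4: IN[B4] = OUT[B3] = {a@B3, c@B2, d@B2, e@B3, f@B0, f@B1}
Applying B4's transfer function to that IN value gives OUT[B4] (row B4 above).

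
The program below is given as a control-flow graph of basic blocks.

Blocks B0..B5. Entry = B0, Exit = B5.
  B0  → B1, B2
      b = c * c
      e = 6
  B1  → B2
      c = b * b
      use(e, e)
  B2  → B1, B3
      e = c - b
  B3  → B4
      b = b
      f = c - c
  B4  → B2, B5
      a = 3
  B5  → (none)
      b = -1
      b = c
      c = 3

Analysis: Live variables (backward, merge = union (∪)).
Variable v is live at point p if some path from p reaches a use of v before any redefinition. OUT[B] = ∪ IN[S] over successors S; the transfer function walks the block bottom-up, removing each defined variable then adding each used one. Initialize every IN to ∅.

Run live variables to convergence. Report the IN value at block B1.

Converged values:
  B0: | IN={c} | OUT={b, c, e}
  B1: | IN={b, e} | OUT={b, c}
  B2: | IN={b, c} | OUT={b, c, e}
  B3: | IN={b, c} | OUT={b, c}
  B4: | IN={b, c} | OUT={b, c}
  B5: | IN={c} | OUT={}

Merge at B1: OUT[B1] = IN[B2] = {b, c}
Applying B1's transfer function to that OUT value gives IN[B1] (row B1 above).

Answer: {b, e}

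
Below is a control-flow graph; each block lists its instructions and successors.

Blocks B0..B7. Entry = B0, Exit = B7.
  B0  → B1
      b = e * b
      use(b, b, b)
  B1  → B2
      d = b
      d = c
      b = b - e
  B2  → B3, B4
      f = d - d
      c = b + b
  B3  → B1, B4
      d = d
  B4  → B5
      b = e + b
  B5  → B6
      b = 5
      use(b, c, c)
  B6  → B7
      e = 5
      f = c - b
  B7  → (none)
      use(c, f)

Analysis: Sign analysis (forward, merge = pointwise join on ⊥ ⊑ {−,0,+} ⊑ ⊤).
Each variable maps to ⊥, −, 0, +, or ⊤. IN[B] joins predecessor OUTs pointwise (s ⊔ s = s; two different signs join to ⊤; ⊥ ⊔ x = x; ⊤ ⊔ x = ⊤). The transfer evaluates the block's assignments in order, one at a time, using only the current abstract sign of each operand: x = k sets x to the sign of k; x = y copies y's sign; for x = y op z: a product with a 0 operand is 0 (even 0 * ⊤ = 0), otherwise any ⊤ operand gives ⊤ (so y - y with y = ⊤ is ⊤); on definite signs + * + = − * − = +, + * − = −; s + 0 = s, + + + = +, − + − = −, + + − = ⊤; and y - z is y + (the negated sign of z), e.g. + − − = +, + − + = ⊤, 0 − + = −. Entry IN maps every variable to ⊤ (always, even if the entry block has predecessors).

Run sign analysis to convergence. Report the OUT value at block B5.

Answer: {a: ⊤, b: +, c: ⊤, d: ⊤, e: ⊤, f: ⊤}

Working:
Fixpoint table:
  B0:  IN=(all ⊤)  OUT=(all ⊤)
  B1:  IN=(all ⊤)  OUT=(all ⊤)
  B2:  IN=(all ⊤)  OUT=(all ⊤)
  B3:  IN=(all ⊤)  OUT=(all ⊤)
  B4:  IN=(all ⊤)  OUT=(all ⊤)
  B5:  IN=(all ⊤)  OUT={b:+; rest ⊤}
  B6:  IN={b:+; rest ⊤}  OUT={b:+, e:+; rest ⊤}
  B7:  IN={b:+, e:+; rest ⊤}  OUT={b:+, e:+; rest ⊤}

Merge at B5: IN[B5] = OUT[B4] = {a: ⊤, b: ⊤, c: ⊤, d: ⊤, e: ⊤, f: ⊤}
Applying B5's transfer function to that IN value gives OUT[B5] (row B5 above).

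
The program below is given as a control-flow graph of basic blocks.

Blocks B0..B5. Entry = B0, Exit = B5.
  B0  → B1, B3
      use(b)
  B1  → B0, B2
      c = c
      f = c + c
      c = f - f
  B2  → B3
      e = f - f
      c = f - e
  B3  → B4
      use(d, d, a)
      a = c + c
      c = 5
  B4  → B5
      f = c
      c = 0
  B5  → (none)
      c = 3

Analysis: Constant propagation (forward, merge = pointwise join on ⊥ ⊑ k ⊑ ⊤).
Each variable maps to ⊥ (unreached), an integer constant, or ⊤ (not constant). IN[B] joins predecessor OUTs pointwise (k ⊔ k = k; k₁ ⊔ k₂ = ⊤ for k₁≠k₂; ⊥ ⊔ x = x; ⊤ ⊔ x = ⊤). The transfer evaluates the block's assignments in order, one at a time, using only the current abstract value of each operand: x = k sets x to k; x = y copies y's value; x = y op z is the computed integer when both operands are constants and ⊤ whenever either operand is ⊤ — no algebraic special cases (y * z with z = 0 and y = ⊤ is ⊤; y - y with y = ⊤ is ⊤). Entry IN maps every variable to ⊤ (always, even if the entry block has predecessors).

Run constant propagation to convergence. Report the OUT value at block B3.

Answer: {a: ⊤, b: ⊤, c: 5, d: ⊤, e: ⊤, f: ⊤}

Trace:
Converged values:
  B0:   IN=(all ⊤)   OUT=(all ⊤)
  B1:   IN=(all ⊤)   OUT=(all ⊤)
  B2:   IN=(all ⊤)   OUT=(all ⊤)
  B3:   IN=(all ⊤)   OUT={c:5; rest ⊤}
  B4:   IN={c:5; rest ⊤}   OUT={c:0, f:5; rest ⊤}
  B5:   IN={c:0, f:5; rest ⊤}   OUT={c:3, f:5; rest ⊤}

Merge at B3: IN[B3] = OUT[B0] ⊔ OUT[B2] = {a: ⊤, b: ⊤, c: ⊤, d: ⊤, e: ⊤, f: ⊤}
Applying B3's transfer function to that IN value gives OUT[B3] (row B3 above).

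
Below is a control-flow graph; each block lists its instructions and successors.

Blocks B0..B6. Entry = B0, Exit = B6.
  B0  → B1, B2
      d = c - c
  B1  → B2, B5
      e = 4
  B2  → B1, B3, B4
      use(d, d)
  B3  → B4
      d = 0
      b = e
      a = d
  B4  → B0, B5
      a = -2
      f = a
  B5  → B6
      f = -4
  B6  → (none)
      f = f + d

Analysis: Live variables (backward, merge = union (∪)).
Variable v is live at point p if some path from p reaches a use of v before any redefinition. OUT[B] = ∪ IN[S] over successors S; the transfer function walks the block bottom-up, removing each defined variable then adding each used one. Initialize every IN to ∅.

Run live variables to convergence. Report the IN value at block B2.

Answer: {c, d, e}

Derivation:
Fixpoint table:
  B0:   IN={c, e}   OUT={c, d, e}
  B1:   IN={c, d}   OUT={c, d, e}
  B2:   IN={c, d, e}   OUT={c, d, e}
  B3:   IN={c, e}   OUT={c, d, e}
  B4:   IN={c, d, e}   OUT={c, d, e}
  B5:   IN={d}   OUT={d, f}
  B6:   IN={d, f}   OUT={}

Merge at B2: OUT[B2] = IN[B1] ⊔ IN[B3] ⊔ IN[B4] = {c, d, e}
Applying B2's transfer function to that OUT value gives IN[B2] (row B2 above).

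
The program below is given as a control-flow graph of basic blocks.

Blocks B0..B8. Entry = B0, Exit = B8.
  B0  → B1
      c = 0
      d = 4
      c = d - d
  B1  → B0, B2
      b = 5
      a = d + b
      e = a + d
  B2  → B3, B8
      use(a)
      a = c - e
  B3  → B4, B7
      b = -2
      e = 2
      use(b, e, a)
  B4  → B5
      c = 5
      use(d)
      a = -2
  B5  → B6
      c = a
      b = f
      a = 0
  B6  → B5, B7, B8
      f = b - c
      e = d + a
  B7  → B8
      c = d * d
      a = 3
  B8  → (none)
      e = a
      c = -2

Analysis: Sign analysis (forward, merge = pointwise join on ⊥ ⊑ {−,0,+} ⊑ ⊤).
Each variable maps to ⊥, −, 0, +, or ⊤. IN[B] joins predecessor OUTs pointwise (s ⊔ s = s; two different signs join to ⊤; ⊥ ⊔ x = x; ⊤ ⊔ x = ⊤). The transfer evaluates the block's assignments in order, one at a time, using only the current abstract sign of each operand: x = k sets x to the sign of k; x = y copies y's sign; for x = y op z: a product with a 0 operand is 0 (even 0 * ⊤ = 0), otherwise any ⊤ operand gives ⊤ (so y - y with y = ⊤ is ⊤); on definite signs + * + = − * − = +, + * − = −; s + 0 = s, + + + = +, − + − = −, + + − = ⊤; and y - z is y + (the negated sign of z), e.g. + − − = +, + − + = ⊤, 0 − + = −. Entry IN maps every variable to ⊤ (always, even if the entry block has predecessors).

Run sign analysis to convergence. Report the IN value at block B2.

Answer: {a: +, b: +, c: ⊤, d: +, e: +, f: ⊤}

Derivation:
Fixpoint table:
  B0: | IN=(all ⊤) | OUT={d:+; rest ⊤}
  B1: | IN={d:+; rest ⊤} | OUT={a:+, b:+, d:+, e:+; rest ⊤}
  B2: | IN={a:+, b:+, d:+, e:+; rest ⊤} | OUT={b:+, d:+, e:+; rest ⊤}
  B3: | IN={b:+, d:+, e:+; rest ⊤} | OUT={b:-, d:+, e:+; rest ⊤}
  B4: | IN={b:-, d:+, e:+; rest ⊤} | OUT={a:-, b:-, c:+, d:+, e:+; rest ⊤}
  B5: | IN={d:+, e:+; rest ⊤} | OUT={a:0, d:+, e:+; rest ⊤}
  B6: | IN={a:0, d:+, e:+; rest ⊤} | OUT={a:0, d:+, e:+; rest ⊤}
  B7: | IN={d:+, e:+; rest ⊤} | OUT={a:+, c:+, d:+, e:+; rest ⊤}
  B8: | IN={d:+, e:+; rest ⊤} | OUT={c:-, d:+; rest ⊤}

Merge at B2: IN[B2] = OUT[B1] = {a: +, b: +, c: ⊤, d: +, e: +, f: ⊤}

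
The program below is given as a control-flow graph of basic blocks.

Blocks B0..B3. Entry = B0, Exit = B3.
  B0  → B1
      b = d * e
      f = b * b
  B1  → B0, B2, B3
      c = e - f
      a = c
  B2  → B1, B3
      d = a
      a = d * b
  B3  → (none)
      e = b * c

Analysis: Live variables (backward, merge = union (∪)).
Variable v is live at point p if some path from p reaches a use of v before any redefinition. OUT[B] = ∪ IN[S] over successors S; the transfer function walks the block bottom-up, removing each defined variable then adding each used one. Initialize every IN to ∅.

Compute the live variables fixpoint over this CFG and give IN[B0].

Fixpoint table:
  B0: | IN={d, e} | OUT={b, d, e, f}
  B1: | IN={b, d, e, f} | OUT={a, b, c, d, e, f}
  B2: | IN={a, b, c, e, f} | OUT={b, c, d, e, f}
  B3: | IN={b, c} | OUT={}

Merge at B0: OUT[B0] = IN[B1] = {b, d, e, f}
Applying B0's transfer function to that OUT value gives IN[B0] (row B0 above).

Answer: {d, e}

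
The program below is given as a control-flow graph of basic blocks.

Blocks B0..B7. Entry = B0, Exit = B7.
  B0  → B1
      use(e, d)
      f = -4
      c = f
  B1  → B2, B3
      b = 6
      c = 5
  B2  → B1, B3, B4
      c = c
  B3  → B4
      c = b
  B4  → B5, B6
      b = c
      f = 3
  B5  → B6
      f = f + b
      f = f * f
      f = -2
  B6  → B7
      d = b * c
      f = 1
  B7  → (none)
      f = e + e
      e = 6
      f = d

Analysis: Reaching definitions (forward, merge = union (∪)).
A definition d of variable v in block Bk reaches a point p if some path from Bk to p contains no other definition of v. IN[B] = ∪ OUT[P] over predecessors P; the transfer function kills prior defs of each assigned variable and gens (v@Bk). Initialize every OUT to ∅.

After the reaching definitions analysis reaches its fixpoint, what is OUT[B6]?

Answer: {b@B4, c@B2, c@B3, d@B6, f@B6}

Working:
Per-block solution:
  B0: | IN={} | OUT={c@B0, f@B0}
  B1: | IN={b@B1, c@B0, c@B2, f@B0} | OUT={b@B1, c@B1, f@B0}
  B2: | IN={b@B1, c@B1, f@B0} | OUT={b@B1, c@B2, f@B0}
  B3: | IN={b@B1, c@B1, c@B2, f@B0} | OUT={b@B1, c@B3, f@B0}
  B4: | IN={b@B1, c@B2, c@B3, f@B0} | OUT={b@B4, c@B2, c@B3, f@B4}
  B5: | IN={b@B4, c@B2, c@B3, f@B4} | OUT={b@B4, c@B2, c@B3, f@B5}
  B6: | IN={b@B4, c@B2, c@B3, f@B4, f@B5} | OUT={b@B4, c@B2, c@B3, d@B6, f@B6}
  B7: | IN={b@B4, c@B2, c@B3, d@B6, f@B6} | OUT={b@B4, c@B2, c@B3, d@B6, e@B7, f@B7}

Merge at B6: IN[B6] = OUT[B4] ⊔ OUT[B5] = {b@B4, c@B2, c@B3, f@B4, f@B5}
Applying B6's transfer function to that IN value gives OUT[B6] (row B6 above).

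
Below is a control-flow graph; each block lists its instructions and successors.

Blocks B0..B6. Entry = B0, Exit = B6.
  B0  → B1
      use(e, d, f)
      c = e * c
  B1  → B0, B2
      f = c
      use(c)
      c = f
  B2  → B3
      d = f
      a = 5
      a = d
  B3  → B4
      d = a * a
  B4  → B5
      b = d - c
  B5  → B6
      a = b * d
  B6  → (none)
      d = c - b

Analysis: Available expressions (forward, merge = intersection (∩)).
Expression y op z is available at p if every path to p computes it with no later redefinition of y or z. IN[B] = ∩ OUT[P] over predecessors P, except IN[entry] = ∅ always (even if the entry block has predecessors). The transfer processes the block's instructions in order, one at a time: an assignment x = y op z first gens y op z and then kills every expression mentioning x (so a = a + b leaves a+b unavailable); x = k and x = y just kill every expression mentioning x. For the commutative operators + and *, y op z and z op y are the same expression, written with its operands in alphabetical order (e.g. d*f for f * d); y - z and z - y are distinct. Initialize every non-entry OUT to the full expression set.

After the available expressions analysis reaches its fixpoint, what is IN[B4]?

Fixpoint table:
  B0:  IN={}  OUT={}
  B1:  IN={}  OUT={}
  B2:  IN={}  OUT={}
  B3:  IN={}  OUT={a*a}
  B4:  IN={a*a}  OUT={a*a, d-c}
  B5:  IN={a*a, d-c}  OUT={b*d, d-c}
  B6:  IN={b*d, d-c}  OUT={c-b}

Merge at B4: IN[B4] = OUT[B3] = {a*a}

Answer: {a*a}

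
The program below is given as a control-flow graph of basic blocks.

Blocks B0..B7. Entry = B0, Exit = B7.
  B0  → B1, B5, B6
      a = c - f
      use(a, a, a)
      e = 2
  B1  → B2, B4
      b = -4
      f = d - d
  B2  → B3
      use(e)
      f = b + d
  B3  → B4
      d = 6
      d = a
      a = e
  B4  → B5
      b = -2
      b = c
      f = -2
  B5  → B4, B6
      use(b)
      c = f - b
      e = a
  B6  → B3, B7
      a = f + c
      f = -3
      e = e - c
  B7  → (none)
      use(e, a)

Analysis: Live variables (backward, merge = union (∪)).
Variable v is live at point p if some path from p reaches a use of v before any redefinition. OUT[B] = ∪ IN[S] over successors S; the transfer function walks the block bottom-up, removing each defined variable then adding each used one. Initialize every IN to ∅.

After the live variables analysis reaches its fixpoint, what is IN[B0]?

Per-block solution:
  B0:   IN={b, c, d, f}   OUT={a, b, c, d, e, f}
  B1:   IN={a, c, d, e}   OUT={a, b, c, d, e}
  B2:   IN={a, b, c, d, e}   OUT={a, c, e}
  B3:   IN={a, c, e}   OUT={a, c}
  B4:   IN={a, c}   OUT={a, b, f}
  B5:   IN={a, b, f}   OUT={a, c, e, f}
  B6:   IN={c, e, f}   OUT={a, c, e}
  B7:   IN={a, e}   OUT={}

Merge at B0: OUT[B0] = IN[B1] ⊔ IN[B5] ⊔ IN[B6] = {a, b, c, d, e, f}
Applying B0's transfer function to that OUT value gives IN[B0] (row B0 above).

Answer: {b, c, d, f}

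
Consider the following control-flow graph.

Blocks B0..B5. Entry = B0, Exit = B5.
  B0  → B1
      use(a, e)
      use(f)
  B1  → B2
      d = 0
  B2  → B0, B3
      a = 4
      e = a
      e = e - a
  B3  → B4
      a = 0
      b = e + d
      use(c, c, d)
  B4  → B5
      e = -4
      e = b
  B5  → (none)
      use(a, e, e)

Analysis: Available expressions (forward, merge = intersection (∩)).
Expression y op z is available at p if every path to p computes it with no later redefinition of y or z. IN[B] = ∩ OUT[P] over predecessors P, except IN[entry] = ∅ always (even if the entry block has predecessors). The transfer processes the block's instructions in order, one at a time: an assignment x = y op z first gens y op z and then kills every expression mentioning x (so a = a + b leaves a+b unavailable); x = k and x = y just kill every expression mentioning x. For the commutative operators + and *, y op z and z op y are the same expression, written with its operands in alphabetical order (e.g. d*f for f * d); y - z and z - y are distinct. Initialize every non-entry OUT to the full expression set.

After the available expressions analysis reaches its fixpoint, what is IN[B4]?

Fixpoint table:
  B0:   IN={}   OUT={}
  B1:   IN={}   OUT={}
  B2:   IN={}   OUT={}
  B3:   IN={}   OUT={d+e}
  B4:   IN={d+e}   OUT={}
  B5:   IN={}   OUT={}

Merge at B4: IN[B4] = OUT[B3] = {d+e}

Answer: {d+e}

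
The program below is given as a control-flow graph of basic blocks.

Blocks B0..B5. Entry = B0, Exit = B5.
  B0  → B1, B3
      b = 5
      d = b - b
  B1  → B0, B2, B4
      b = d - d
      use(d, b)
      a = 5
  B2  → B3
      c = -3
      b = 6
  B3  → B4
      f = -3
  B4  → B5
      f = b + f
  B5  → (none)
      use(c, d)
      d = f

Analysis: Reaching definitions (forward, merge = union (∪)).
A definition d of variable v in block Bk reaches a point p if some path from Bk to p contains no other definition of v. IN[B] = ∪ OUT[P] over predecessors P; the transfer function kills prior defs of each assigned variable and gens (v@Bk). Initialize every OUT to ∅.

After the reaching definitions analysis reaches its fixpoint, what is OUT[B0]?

Fixpoint table:
  B0:   IN={a@B1, b@B1, d@B0}   OUT={a@B1, b@B0, d@B0}
  B1:   IN={a@B1, b@B0, d@B0}   OUT={a@B1, b@B1, d@B0}
  B2:   IN={a@B1, b@B1, d@B0}   OUT={a@B1, b@B2, c@B2, d@B0}
  B3:   IN={a@B1, b@B0, b@B2, c@B2, d@B0}   OUT={a@B1, b@B0, b@B2, c@B2, d@B0, f@B3}
  B4:   IN={a@B1, b@B0, b@B1, b@B2, c@B2, d@B0, f@B3}   OUT={a@B1, b@B0, b@B1, b@B2, c@B2, d@B0, f@B4}
  B5:   IN={a@B1, b@B0, b@B1, b@B2, c@B2, d@B0, f@B4}   OUT={a@B1, b@B0, b@B1, b@B2, c@B2, d@B5, f@B4}

Merge at B0 (entry node, so the boundary value {} is joined with the incoming edge(s)): IN[B0] = {} ⊔ OUT[B1] = {a@B1, b@B1, d@B0}
Applying B0's transfer function to that IN value gives OUT[B0] (row B0 above).

Answer: {a@B1, b@B0, d@B0}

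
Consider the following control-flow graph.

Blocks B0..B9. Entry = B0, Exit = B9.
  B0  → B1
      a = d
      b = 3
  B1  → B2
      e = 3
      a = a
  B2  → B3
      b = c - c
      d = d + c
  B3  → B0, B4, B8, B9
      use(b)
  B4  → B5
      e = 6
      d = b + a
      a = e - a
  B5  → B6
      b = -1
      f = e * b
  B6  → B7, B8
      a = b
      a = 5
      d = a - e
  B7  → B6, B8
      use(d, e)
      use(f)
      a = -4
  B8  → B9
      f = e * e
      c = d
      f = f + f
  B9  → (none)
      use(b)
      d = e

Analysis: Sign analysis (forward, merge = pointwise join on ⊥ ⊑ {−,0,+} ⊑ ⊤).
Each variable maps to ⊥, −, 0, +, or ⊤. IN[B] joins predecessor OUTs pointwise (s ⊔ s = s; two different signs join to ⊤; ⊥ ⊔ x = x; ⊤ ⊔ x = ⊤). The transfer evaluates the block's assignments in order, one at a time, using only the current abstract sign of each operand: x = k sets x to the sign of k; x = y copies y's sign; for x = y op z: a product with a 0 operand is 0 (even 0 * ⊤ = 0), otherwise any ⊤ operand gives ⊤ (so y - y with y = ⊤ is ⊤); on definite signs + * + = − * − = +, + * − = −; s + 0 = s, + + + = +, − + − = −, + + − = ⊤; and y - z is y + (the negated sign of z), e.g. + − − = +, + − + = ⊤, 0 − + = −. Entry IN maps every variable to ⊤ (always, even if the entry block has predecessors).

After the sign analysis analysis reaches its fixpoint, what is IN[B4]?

Answer: {a: ⊤, b: ⊤, c: ⊤, d: ⊤, e: +, f: ⊤}

Working:
Per-block solution:
  B0: | IN=(all ⊤) | OUT={b:+; rest ⊤}
  B1: | IN={b:+; rest ⊤} | OUT={b:+, e:+; rest ⊤}
  B2: | IN={b:+, e:+; rest ⊤} | OUT={e:+; rest ⊤}
  B3: | IN={e:+; rest ⊤} | OUT={e:+; rest ⊤}
  B4: | IN={e:+; rest ⊤} | OUT={e:+; rest ⊤}
  B5: | IN={e:+; rest ⊤} | OUT={b:-, e:+, f:-; rest ⊤}
  B6: | IN={b:-, e:+, f:-; rest ⊤} | OUT={a:+, b:-, e:+, f:-; rest ⊤}
  B7: | IN={a:+, b:-, e:+, f:-; rest ⊤} | OUT={a:-, b:-, e:+, f:-; rest ⊤}
  B8: | IN={e:+; rest ⊤} | OUT={e:+, f:+; rest ⊤}
  B9: | IN={e:+; rest ⊤} | OUT={d:+, e:+; rest ⊤}

Merge at B4: IN[B4] = OUT[B3] = {a: ⊤, b: ⊤, c: ⊤, d: ⊤, e: +, f: ⊤}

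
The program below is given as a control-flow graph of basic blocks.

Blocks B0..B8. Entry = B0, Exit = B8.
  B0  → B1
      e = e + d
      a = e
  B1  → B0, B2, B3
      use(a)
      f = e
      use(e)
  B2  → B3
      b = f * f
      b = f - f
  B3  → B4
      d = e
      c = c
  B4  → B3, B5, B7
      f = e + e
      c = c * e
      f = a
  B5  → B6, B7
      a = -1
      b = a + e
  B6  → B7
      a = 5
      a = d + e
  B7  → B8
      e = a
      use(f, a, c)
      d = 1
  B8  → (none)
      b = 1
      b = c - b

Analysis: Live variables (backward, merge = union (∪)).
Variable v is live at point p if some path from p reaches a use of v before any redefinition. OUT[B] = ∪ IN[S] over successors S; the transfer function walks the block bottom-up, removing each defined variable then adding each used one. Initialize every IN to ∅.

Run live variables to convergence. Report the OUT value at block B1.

Fixpoint table:
  B0:  IN={c, d, e}  OUT={a, c, d, e}
  B1:  IN={a, c, d, e}  OUT={a, c, d, e, f}
  B2:  IN={a, c, e, f}  OUT={a, c, e}
  B3:  IN={a, c, e}  OUT={a, c, d, e}
  B4:  IN={a, c, d, e}  OUT={a, c, d, e, f}
  B5:  IN={c, d, e, f}  OUT={a, c, d, e, f}
  B6:  IN={c, d, e, f}  OUT={a, c, f}
  B7:  IN={a, c, f}  OUT={c}
  B8:  IN={c}  OUT={}

Merge at B1: OUT[B1] = IN[B0] ⊔ IN[B2] ⊔ IN[B3] = {a, c, d, e, f}

Answer: {a, c, d, e, f}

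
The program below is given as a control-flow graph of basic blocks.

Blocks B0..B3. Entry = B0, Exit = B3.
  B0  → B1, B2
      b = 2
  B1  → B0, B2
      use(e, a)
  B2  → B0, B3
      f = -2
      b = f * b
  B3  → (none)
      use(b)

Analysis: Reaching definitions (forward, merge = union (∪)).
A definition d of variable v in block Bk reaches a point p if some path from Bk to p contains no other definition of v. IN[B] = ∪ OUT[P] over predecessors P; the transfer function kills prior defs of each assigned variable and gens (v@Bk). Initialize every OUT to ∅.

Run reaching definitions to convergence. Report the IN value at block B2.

Answer: {b@B0, f@B2}

Derivation:
Converged values:
  B0:  IN={b@B0, b@B2, f@B2}  OUT={b@B0, f@B2}
  B1:  IN={b@B0, f@B2}  OUT={b@B0, f@B2}
  B2:  IN={b@B0, f@B2}  OUT={b@B2, f@B2}
  B3:  IN={b@B2, f@B2}  OUT={b@B2, f@B2}

Merge at B2: IN[B2] = OUT[B0] ⊔ OUT[B1] = {b@B0, f@B2}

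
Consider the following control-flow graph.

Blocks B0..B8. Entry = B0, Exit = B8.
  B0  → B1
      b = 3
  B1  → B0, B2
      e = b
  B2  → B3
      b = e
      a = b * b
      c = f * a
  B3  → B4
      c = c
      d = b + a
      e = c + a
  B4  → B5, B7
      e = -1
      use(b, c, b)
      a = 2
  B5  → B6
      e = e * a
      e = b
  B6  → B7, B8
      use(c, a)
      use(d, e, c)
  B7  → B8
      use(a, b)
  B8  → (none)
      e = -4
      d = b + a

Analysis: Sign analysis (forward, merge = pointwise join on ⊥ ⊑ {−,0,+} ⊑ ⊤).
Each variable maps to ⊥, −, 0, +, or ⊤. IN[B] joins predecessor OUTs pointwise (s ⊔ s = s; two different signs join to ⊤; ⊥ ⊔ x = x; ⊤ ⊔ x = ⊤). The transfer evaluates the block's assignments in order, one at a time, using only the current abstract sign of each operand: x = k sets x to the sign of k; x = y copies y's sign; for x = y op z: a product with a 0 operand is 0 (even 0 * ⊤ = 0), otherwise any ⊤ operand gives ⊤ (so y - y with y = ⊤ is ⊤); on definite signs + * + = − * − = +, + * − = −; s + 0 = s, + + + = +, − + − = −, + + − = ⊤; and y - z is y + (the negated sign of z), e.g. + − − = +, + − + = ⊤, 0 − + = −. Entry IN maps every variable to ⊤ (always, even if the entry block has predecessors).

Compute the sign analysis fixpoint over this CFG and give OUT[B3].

Fixpoint table:
  B0:  IN=(all ⊤)  OUT={b:+; rest ⊤}
  B1:  IN={b:+; rest ⊤}  OUT={b:+, e:+; rest ⊤}
  B2:  IN={b:+, e:+; rest ⊤}  OUT={a:+, b:+, e:+; rest ⊤}
  B3:  IN={a:+, b:+, e:+; rest ⊤}  OUT={a:+, b:+, d:+; rest ⊤}
  B4:  IN={a:+, b:+, d:+; rest ⊤}  OUT={a:+, b:+, d:+, e:-; rest ⊤}
  B5:  IN={a:+, b:+, d:+, e:-; rest ⊤}  OUT={a:+, b:+, d:+, e:+; rest ⊤}
  B6:  IN={a:+, b:+, d:+, e:+; rest ⊤}  OUT={a:+, b:+, d:+, e:+; rest ⊤}
  B7:  IN={a:+, b:+, d:+; rest ⊤}  OUT={a:+, b:+, d:+; rest ⊤}
  B8:  IN={a:+, b:+, d:+; rest ⊤}  OUT={a:+, b:+, d:+, e:-; rest ⊤}

Merge at B3: IN[B3] = OUT[B2] = {a: +, b: +, c: ⊤, d: ⊤, e: +, f: ⊤}
Applying B3's transfer function to that IN value gives OUT[B3] (row B3 above).

Answer: {a: +, b: +, c: ⊤, d: +, e: ⊤, f: ⊤}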